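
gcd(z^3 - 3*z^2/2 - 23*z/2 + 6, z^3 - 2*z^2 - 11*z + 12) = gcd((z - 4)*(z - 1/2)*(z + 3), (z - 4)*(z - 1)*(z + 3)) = z^2 - z - 12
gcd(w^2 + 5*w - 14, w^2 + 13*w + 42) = w + 7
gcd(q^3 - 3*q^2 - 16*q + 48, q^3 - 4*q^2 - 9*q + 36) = q^2 - 7*q + 12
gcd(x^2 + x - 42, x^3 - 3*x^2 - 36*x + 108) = x - 6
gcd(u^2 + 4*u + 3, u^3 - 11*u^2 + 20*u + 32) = u + 1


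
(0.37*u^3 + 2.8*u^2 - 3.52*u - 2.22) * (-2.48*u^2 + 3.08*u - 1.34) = -0.9176*u^5 - 5.8044*u^4 + 16.8578*u^3 - 9.088*u^2 - 2.1208*u + 2.9748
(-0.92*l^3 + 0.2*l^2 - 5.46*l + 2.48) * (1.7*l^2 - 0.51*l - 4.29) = -1.564*l^5 + 0.8092*l^4 - 5.4372*l^3 + 6.1426*l^2 + 22.1586*l - 10.6392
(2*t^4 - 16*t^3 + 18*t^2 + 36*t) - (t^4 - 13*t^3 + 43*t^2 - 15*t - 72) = t^4 - 3*t^3 - 25*t^2 + 51*t + 72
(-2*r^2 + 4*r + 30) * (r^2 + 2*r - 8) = -2*r^4 + 54*r^2 + 28*r - 240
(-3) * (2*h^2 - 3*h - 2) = -6*h^2 + 9*h + 6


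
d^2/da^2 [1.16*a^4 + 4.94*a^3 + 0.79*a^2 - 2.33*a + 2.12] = 13.92*a^2 + 29.64*a + 1.58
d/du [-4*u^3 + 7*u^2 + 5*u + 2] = -12*u^2 + 14*u + 5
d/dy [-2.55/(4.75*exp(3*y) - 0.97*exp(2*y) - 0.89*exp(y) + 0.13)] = (36.3375*exp(2*y) - 4.947*exp(y) - 2.2695)*exp(y)/(4.75*exp(3*y) - 0.97*exp(2*y) - 0.89*exp(y) + 0.13)^2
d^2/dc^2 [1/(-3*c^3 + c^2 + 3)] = 2*(c^2*(9*c - 2)^2 + (9*c - 1)*(-3*c^3 + c^2 + 3))/(-3*c^3 + c^2 + 3)^3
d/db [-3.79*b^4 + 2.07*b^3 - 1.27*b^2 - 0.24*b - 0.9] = -15.16*b^3 + 6.21*b^2 - 2.54*b - 0.24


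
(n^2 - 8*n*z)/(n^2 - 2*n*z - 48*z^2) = n/(n + 6*z)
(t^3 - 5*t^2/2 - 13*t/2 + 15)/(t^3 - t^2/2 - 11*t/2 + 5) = (t - 3)/(t - 1)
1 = 1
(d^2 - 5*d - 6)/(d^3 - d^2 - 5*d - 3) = (d - 6)/(d^2 - 2*d - 3)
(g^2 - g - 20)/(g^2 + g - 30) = (g + 4)/(g + 6)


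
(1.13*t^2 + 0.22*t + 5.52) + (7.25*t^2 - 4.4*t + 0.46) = 8.38*t^2 - 4.18*t + 5.98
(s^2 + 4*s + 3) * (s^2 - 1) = s^4 + 4*s^3 + 2*s^2 - 4*s - 3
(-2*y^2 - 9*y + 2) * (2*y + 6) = -4*y^3 - 30*y^2 - 50*y + 12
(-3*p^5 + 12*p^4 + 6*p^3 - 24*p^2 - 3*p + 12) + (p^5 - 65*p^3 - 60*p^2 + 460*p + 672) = -2*p^5 + 12*p^4 - 59*p^3 - 84*p^2 + 457*p + 684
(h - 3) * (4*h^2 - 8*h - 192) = 4*h^3 - 20*h^2 - 168*h + 576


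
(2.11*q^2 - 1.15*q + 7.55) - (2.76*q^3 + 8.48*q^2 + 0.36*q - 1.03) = -2.76*q^3 - 6.37*q^2 - 1.51*q + 8.58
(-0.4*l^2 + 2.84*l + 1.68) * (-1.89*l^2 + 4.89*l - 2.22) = 0.756*l^4 - 7.3236*l^3 + 11.6004*l^2 + 1.9104*l - 3.7296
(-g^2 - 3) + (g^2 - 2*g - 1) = -2*g - 4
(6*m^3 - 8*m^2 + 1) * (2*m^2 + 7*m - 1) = 12*m^5 + 26*m^4 - 62*m^3 + 10*m^2 + 7*m - 1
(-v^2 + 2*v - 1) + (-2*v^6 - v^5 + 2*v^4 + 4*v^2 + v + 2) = -2*v^6 - v^5 + 2*v^4 + 3*v^2 + 3*v + 1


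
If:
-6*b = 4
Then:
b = -2/3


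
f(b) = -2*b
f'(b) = -2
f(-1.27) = 2.54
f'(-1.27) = -2.00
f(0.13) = -0.26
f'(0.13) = -2.00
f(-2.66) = 5.32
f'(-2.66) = -2.00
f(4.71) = -9.42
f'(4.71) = -2.00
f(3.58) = -7.16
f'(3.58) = -2.00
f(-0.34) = 0.68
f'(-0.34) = -2.00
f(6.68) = -13.36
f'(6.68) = -2.00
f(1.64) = -3.28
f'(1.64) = -2.00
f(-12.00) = 24.00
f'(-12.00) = -2.00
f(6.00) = -12.00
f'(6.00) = -2.00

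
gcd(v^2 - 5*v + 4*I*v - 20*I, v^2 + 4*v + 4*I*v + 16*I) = v + 4*I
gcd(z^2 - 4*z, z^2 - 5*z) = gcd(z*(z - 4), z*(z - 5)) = z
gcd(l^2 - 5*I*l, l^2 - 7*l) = l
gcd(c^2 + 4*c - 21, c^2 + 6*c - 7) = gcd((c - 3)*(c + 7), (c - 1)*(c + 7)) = c + 7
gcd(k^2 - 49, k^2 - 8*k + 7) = k - 7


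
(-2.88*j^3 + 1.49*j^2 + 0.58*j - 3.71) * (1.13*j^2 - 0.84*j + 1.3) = -3.2544*j^5 + 4.1029*j^4 - 4.3402*j^3 - 2.7425*j^2 + 3.8704*j - 4.823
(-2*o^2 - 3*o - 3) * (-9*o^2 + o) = 18*o^4 + 25*o^3 + 24*o^2 - 3*o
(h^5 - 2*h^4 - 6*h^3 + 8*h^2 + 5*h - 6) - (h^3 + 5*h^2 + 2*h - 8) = h^5 - 2*h^4 - 7*h^3 + 3*h^2 + 3*h + 2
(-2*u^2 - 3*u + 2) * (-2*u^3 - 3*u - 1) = 4*u^5 + 6*u^4 + 2*u^3 + 11*u^2 - 3*u - 2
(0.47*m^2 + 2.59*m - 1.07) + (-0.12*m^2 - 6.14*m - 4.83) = 0.35*m^2 - 3.55*m - 5.9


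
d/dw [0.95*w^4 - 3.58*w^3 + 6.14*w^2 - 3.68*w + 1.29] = 3.8*w^3 - 10.74*w^2 + 12.28*w - 3.68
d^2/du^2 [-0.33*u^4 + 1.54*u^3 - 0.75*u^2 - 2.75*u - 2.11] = -3.96*u^2 + 9.24*u - 1.5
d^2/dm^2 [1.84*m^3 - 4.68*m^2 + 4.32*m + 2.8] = 11.04*m - 9.36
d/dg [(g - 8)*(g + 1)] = 2*g - 7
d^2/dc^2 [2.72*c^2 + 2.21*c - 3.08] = 5.44000000000000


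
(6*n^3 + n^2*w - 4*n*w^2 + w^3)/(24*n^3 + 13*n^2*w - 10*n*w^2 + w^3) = (-2*n + w)/(-8*n + w)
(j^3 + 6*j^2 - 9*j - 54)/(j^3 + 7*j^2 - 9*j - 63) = (j + 6)/(j + 7)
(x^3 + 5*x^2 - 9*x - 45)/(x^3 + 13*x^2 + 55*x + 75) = (x - 3)/(x + 5)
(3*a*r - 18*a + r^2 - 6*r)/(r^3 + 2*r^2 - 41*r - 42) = (3*a + r)/(r^2 + 8*r + 7)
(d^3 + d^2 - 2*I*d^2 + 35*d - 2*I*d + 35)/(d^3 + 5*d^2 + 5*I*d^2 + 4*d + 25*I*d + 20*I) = (d - 7*I)/(d + 4)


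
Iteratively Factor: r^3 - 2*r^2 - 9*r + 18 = (r - 3)*(r^2 + r - 6) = (r - 3)*(r - 2)*(r + 3)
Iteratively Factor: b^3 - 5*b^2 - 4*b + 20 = (b + 2)*(b^2 - 7*b + 10) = (b - 2)*(b + 2)*(b - 5)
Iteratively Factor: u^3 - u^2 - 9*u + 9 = (u + 3)*(u^2 - 4*u + 3) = (u - 1)*(u + 3)*(u - 3)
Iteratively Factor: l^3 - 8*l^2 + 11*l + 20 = (l - 4)*(l^2 - 4*l - 5) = (l - 4)*(l + 1)*(l - 5)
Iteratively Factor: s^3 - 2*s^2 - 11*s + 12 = (s - 4)*(s^2 + 2*s - 3) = (s - 4)*(s - 1)*(s + 3)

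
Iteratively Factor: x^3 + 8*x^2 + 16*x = (x + 4)*(x^2 + 4*x) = (x + 4)^2*(x)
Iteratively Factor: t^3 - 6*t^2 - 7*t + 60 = (t - 5)*(t^2 - t - 12) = (t - 5)*(t - 4)*(t + 3)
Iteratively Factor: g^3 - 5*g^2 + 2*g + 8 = (g + 1)*(g^2 - 6*g + 8) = (g - 4)*(g + 1)*(g - 2)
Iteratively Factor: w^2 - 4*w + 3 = (w - 1)*(w - 3)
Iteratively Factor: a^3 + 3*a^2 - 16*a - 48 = (a + 3)*(a^2 - 16) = (a + 3)*(a + 4)*(a - 4)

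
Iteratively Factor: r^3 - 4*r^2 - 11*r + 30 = (r - 2)*(r^2 - 2*r - 15) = (r - 5)*(r - 2)*(r + 3)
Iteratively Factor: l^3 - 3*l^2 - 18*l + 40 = (l + 4)*(l^2 - 7*l + 10) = (l - 5)*(l + 4)*(l - 2)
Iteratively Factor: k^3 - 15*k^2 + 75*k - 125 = (k - 5)*(k^2 - 10*k + 25) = (k - 5)^2*(k - 5)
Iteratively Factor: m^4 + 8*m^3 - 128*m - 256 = (m + 4)*(m^3 + 4*m^2 - 16*m - 64) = (m - 4)*(m + 4)*(m^2 + 8*m + 16) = (m - 4)*(m + 4)^2*(m + 4)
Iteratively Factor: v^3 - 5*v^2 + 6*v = (v - 3)*(v^2 - 2*v) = v*(v - 3)*(v - 2)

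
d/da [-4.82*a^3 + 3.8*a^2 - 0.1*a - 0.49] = -14.46*a^2 + 7.6*a - 0.1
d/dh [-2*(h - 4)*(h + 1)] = 6 - 4*h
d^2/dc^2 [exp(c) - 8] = exp(c)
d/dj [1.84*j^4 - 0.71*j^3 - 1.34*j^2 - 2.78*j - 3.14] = 7.36*j^3 - 2.13*j^2 - 2.68*j - 2.78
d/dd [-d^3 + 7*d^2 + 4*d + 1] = -3*d^2 + 14*d + 4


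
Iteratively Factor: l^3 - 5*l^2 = (l)*(l^2 - 5*l) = l*(l - 5)*(l)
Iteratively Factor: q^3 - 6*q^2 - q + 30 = (q + 2)*(q^2 - 8*q + 15) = (q - 5)*(q + 2)*(q - 3)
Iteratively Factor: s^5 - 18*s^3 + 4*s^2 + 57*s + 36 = (s - 3)*(s^4 + 3*s^3 - 9*s^2 - 23*s - 12) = (s - 3)*(s + 1)*(s^3 + 2*s^2 - 11*s - 12) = (s - 3)*(s + 1)^2*(s^2 + s - 12) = (s - 3)*(s + 1)^2*(s + 4)*(s - 3)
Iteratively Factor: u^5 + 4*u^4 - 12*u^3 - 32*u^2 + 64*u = (u + 4)*(u^4 - 12*u^2 + 16*u) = (u + 4)^2*(u^3 - 4*u^2 + 4*u) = (u - 2)*(u + 4)^2*(u^2 - 2*u) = u*(u - 2)*(u + 4)^2*(u - 2)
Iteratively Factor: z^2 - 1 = (z - 1)*(z + 1)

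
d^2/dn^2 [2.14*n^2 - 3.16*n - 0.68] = 4.28000000000000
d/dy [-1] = 0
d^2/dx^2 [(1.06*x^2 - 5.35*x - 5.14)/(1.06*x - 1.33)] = -22.8854/(1.191016*x^3 - 4.483164*x^2 + 5.625102*x - 2.352637)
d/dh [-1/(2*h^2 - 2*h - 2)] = (h - 1/2)/(-h^2 + h + 1)^2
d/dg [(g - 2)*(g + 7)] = 2*g + 5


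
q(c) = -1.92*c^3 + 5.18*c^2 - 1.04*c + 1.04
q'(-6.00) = -270.56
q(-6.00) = 608.48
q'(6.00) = -146.24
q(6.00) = -233.44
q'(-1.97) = -43.80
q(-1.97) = 37.87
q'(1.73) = -0.36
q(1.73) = 4.80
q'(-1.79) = -38.04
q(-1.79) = 30.51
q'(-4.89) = -189.43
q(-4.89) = 354.50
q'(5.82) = -135.85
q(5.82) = -208.06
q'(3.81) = -45.18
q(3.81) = -33.92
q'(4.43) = -68.18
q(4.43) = -68.83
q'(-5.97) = -268.18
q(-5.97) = 600.40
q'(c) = -5.76*c^2 + 10.36*c - 1.04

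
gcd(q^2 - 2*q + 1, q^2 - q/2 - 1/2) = q - 1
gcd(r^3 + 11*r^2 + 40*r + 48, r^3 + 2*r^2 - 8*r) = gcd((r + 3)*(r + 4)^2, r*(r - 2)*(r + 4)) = r + 4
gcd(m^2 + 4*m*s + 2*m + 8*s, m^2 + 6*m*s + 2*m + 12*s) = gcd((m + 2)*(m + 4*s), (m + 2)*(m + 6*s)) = m + 2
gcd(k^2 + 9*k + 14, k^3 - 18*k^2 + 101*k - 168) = 1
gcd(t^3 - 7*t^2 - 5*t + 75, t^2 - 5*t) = t - 5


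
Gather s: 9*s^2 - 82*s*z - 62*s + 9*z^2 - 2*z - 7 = 9*s^2 + s*(-82*z - 62) + 9*z^2 - 2*z - 7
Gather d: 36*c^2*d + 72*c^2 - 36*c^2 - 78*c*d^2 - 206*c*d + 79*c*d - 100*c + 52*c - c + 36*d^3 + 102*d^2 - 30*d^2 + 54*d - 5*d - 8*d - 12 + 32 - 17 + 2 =36*c^2 - 49*c + 36*d^3 + d^2*(72 - 78*c) + d*(36*c^2 - 127*c + 41) + 5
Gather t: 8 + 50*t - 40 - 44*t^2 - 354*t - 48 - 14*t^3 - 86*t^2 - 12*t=-14*t^3 - 130*t^2 - 316*t - 80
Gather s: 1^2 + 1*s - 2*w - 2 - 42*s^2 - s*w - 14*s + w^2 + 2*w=-42*s^2 + s*(-w - 13) + w^2 - 1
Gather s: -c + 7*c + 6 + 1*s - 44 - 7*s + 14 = 6*c - 6*s - 24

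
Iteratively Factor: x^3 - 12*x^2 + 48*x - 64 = (x - 4)*(x^2 - 8*x + 16) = (x - 4)^2*(x - 4)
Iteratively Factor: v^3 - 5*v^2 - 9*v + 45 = (v + 3)*(v^2 - 8*v + 15) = (v - 3)*(v + 3)*(v - 5)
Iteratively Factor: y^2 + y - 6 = (y - 2)*(y + 3)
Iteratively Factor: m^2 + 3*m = (m)*(m + 3)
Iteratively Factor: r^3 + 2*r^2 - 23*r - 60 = (r + 4)*(r^2 - 2*r - 15) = (r + 3)*(r + 4)*(r - 5)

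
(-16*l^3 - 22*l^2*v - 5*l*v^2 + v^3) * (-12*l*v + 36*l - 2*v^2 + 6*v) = 192*l^4*v - 576*l^4 + 296*l^3*v^2 - 888*l^3*v + 104*l^2*v^3 - 312*l^2*v^2 - 2*l*v^4 + 6*l*v^3 - 2*v^5 + 6*v^4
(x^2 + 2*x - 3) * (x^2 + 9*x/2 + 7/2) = x^4 + 13*x^3/2 + 19*x^2/2 - 13*x/2 - 21/2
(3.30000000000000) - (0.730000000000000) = 2.57000000000000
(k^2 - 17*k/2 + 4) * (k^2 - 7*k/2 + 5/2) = k^4 - 12*k^3 + 145*k^2/4 - 141*k/4 + 10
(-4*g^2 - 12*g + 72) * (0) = 0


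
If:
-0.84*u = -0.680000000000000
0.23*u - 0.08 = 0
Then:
No Solution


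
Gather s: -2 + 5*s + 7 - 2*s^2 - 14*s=-2*s^2 - 9*s + 5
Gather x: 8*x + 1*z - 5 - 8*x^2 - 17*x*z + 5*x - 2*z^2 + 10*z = -8*x^2 + x*(13 - 17*z) - 2*z^2 + 11*z - 5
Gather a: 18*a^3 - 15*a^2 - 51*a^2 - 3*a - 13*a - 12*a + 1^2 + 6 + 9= 18*a^3 - 66*a^2 - 28*a + 16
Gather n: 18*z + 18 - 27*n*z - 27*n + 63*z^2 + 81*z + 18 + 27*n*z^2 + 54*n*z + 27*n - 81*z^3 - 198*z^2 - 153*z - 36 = n*(27*z^2 + 27*z) - 81*z^3 - 135*z^2 - 54*z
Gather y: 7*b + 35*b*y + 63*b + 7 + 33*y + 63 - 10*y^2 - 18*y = 70*b - 10*y^2 + y*(35*b + 15) + 70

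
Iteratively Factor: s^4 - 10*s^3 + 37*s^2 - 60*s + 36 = (s - 3)*(s^3 - 7*s^2 + 16*s - 12) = (s - 3)*(s - 2)*(s^2 - 5*s + 6) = (s - 3)^2*(s - 2)*(s - 2)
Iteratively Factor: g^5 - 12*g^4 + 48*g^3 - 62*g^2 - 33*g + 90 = (g - 3)*(g^4 - 9*g^3 + 21*g^2 + g - 30) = (g - 3)*(g + 1)*(g^3 - 10*g^2 + 31*g - 30) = (g - 3)*(g - 2)*(g + 1)*(g^2 - 8*g + 15) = (g - 5)*(g - 3)*(g - 2)*(g + 1)*(g - 3)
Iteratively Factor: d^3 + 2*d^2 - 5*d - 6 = (d + 1)*(d^2 + d - 6) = (d - 2)*(d + 1)*(d + 3)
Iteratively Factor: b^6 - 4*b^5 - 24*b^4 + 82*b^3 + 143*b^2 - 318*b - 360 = (b - 5)*(b^5 + b^4 - 19*b^3 - 13*b^2 + 78*b + 72) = (b - 5)*(b - 3)*(b^4 + 4*b^3 - 7*b^2 - 34*b - 24) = (b - 5)*(b - 3)*(b + 2)*(b^3 + 2*b^2 - 11*b - 12) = (b - 5)*(b - 3)*(b + 2)*(b + 4)*(b^2 - 2*b - 3) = (b - 5)*(b - 3)*(b + 1)*(b + 2)*(b + 4)*(b - 3)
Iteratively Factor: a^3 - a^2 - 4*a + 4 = (a - 1)*(a^2 - 4) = (a - 1)*(a + 2)*(a - 2)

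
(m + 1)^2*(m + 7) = m^3 + 9*m^2 + 15*m + 7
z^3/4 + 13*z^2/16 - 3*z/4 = z*(z/4 + 1)*(z - 3/4)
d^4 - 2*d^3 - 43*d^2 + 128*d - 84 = (d - 6)*(d - 2)*(d - 1)*(d + 7)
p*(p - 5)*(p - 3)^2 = p^4 - 11*p^3 + 39*p^2 - 45*p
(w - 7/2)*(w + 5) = w^2 + 3*w/2 - 35/2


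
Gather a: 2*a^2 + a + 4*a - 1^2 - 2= 2*a^2 + 5*a - 3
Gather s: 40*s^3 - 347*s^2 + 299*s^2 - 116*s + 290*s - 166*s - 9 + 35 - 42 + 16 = 40*s^3 - 48*s^2 + 8*s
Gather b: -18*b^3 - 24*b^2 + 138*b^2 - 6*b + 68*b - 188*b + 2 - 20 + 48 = -18*b^3 + 114*b^2 - 126*b + 30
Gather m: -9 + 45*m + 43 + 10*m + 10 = 55*m + 44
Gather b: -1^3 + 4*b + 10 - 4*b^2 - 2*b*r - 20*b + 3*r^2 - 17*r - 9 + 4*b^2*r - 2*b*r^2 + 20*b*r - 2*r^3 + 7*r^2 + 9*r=b^2*(4*r - 4) + b*(-2*r^2 + 18*r - 16) - 2*r^3 + 10*r^2 - 8*r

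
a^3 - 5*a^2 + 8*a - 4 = (a - 2)^2*(a - 1)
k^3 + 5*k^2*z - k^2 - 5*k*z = k*(k - 1)*(k + 5*z)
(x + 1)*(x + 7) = x^2 + 8*x + 7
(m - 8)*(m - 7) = m^2 - 15*m + 56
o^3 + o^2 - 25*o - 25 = (o - 5)*(o + 1)*(o + 5)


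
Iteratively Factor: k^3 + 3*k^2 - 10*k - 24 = (k + 4)*(k^2 - k - 6) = (k + 2)*(k + 4)*(k - 3)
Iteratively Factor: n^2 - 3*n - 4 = (n + 1)*(n - 4)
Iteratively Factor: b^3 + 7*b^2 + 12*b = (b + 3)*(b^2 + 4*b) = b*(b + 3)*(b + 4)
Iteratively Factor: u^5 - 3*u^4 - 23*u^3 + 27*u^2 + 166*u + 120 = (u + 3)*(u^4 - 6*u^3 - 5*u^2 + 42*u + 40) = (u + 2)*(u + 3)*(u^3 - 8*u^2 + 11*u + 20) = (u - 4)*(u + 2)*(u + 3)*(u^2 - 4*u - 5) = (u - 5)*(u - 4)*(u + 2)*(u + 3)*(u + 1)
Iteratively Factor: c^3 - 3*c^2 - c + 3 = (c + 1)*(c^2 - 4*c + 3) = (c - 1)*(c + 1)*(c - 3)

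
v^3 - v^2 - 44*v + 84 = (v - 6)*(v - 2)*(v + 7)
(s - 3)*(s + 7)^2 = s^3 + 11*s^2 + 7*s - 147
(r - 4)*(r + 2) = r^2 - 2*r - 8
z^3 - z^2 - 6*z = z*(z - 3)*(z + 2)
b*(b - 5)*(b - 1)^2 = b^4 - 7*b^3 + 11*b^2 - 5*b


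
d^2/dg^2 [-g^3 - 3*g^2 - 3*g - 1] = -6*g - 6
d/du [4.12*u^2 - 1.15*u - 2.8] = 8.24*u - 1.15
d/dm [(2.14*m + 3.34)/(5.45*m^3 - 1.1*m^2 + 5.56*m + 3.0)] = (-23.326*m^3 - 52.255*m^2 + 7.348*m - 12.1504)/(29.7025*m^6 - 11.99*m^5 + 61.814*m^4 + 20.468*m^3 + 24.3136*m^2 + 33.36*m + 9.0)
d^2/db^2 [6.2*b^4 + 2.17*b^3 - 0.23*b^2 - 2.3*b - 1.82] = 74.4*b^2 + 13.02*b - 0.46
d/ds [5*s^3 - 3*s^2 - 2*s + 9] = 15*s^2 - 6*s - 2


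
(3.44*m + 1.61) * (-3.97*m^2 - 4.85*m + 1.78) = -13.6568*m^3 - 23.0757*m^2 - 1.6853*m + 2.8658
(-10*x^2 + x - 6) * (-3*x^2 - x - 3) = 30*x^4 + 7*x^3 + 47*x^2 + 3*x + 18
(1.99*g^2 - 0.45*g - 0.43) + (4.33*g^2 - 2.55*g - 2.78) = 6.32*g^2 - 3.0*g - 3.21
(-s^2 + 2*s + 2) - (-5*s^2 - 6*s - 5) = 4*s^2 + 8*s + 7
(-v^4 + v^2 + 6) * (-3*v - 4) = 3*v^5 + 4*v^4 - 3*v^3 - 4*v^2 - 18*v - 24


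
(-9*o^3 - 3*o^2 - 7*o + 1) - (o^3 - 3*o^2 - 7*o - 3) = 4 - 10*o^3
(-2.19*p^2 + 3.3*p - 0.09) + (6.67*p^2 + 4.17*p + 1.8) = 4.48*p^2 + 7.47*p + 1.71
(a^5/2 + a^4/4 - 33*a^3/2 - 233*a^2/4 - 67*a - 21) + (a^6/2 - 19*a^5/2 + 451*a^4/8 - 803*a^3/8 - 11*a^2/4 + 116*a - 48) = a^6/2 - 9*a^5 + 453*a^4/8 - 935*a^3/8 - 61*a^2 + 49*a - 69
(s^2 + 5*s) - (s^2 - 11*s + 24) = 16*s - 24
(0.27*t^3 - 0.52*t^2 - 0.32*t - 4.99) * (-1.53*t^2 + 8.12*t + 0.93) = -0.4131*t^5 + 2.988*t^4 - 3.4817*t^3 + 4.5527*t^2 - 40.8164*t - 4.6407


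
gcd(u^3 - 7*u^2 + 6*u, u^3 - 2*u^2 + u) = u^2 - u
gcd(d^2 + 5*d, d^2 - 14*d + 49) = 1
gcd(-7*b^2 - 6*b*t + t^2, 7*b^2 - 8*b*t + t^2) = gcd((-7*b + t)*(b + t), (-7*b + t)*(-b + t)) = -7*b + t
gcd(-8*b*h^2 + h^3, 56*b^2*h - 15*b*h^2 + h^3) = 8*b*h - h^2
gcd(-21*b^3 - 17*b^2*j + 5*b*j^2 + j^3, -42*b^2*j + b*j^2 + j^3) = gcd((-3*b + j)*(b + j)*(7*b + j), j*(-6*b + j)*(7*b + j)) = 7*b + j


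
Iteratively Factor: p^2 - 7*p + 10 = (p - 5)*(p - 2)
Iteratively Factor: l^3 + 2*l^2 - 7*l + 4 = (l - 1)*(l^2 + 3*l - 4) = (l - 1)^2*(l + 4)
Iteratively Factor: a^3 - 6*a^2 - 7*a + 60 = (a + 3)*(a^2 - 9*a + 20) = (a - 5)*(a + 3)*(a - 4)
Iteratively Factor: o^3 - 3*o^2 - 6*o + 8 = (o - 1)*(o^2 - 2*o - 8) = (o - 1)*(o + 2)*(o - 4)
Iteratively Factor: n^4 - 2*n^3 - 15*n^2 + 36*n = (n - 3)*(n^3 + n^2 - 12*n) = (n - 3)^2*(n^2 + 4*n) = n*(n - 3)^2*(n + 4)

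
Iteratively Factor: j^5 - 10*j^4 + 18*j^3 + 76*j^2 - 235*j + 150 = (j + 3)*(j^4 - 13*j^3 + 57*j^2 - 95*j + 50) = (j - 2)*(j + 3)*(j^3 - 11*j^2 + 35*j - 25) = (j - 5)*(j - 2)*(j + 3)*(j^2 - 6*j + 5) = (j - 5)^2*(j - 2)*(j + 3)*(j - 1)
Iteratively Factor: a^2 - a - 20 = (a + 4)*(a - 5)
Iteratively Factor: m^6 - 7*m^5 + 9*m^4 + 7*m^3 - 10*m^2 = (m - 2)*(m^5 - 5*m^4 - m^3 + 5*m^2) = (m - 2)*(m + 1)*(m^4 - 6*m^3 + 5*m^2) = m*(m - 2)*(m + 1)*(m^3 - 6*m^2 + 5*m) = m*(m - 2)*(m - 1)*(m + 1)*(m^2 - 5*m) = m*(m - 5)*(m - 2)*(m - 1)*(m + 1)*(m)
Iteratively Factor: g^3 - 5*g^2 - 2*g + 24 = (g - 3)*(g^2 - 2*g - 8) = (g - 4)*(g - 3)*(g + 2)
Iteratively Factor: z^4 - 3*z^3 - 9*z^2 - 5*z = (z + 1)*(z^3 - 4*z^2 - 5*z) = (z - 5)*(z + 1)*(z^2 + z) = z*(z - 5)*(z + 1)*(z + 1)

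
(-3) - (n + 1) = -n - 4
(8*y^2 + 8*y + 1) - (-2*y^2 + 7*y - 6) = 10*y^2 + y + 7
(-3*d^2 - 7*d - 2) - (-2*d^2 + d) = -d^2 - 8*d - 2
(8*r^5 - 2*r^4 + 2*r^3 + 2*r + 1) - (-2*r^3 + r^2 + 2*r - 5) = 8*r^5 - 2*r^4 + 4*r^3 - r^2 + 6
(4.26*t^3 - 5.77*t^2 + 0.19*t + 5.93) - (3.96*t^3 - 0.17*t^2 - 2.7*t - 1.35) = 0.3*t^3 - 5.6*t^2 + 2.89*t + 7.28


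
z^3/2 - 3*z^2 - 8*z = z*(z/2 + 1)*(z - 8)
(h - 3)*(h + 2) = h^2 - h - 6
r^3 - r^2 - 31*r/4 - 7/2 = (r - 7/2)*(r + 1/2)*(r + 2)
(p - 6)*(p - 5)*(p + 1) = p^3 - 10*p^2 + 19*p + 30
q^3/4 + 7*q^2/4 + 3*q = q*(q/4 + 1)*(q + 3)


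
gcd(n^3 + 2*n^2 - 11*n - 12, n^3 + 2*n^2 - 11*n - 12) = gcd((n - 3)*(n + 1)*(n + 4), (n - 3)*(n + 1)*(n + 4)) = n^3 + 2*n^2 - 11*n - 12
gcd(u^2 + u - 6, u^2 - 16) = 1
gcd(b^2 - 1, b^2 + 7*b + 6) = b + 1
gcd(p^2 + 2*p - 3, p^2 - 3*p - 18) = p + 3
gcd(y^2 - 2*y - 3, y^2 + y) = y + 1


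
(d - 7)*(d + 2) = d^2 - 5*d - 14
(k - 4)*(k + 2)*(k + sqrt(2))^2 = k^4 - 2*k^3 + 2*sqrt(2)*k^3 - 6*k^2 - 4*sqrt(2)*k^2 - 16*sqrt(2)*k - 4*k - 16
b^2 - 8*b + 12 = (b - 6)*(b - 2)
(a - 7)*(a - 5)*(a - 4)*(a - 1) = a^4 - 17*a^3 + 99*a^2 - 223*a + 140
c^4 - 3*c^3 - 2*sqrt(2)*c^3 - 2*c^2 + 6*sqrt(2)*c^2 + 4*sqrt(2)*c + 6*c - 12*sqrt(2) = (c - 3)*(c - 2*sqrt(2))*(c - sqrt(2))*(c + sqrt(2))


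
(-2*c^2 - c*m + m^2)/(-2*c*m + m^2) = (c + m)/m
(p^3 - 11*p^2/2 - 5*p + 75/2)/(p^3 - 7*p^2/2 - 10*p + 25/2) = (p - 3)/(p - 1)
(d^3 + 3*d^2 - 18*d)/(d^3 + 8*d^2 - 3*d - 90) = d/(d + 5)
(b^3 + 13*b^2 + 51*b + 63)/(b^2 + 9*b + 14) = (b^2 + 6*b + 9)/(b + 2)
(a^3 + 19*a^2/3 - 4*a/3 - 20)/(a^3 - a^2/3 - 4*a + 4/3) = (3*a^2 + 13*a - 30)/(3*a^2 - 7*a + 2)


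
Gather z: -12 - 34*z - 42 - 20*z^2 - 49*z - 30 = -20*z^2 - 83*z - 84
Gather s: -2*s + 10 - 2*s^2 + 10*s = -2*s^2 + 8*s + 10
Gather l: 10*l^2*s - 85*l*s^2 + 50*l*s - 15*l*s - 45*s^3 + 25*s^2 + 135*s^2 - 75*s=10*l^2*s + l*(-85*s^2 + 35*s) - 45*s^3 + 160*s^2 - 75*s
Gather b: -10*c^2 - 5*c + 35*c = -10*c^2 + 30*c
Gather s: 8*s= 8*s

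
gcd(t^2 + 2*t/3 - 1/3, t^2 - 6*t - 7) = t + 1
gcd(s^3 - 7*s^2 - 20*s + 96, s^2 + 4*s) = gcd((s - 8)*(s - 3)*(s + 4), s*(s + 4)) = s + 4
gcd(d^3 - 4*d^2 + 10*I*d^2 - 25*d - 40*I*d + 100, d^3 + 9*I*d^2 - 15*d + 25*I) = d^2 + 10*I*d - 25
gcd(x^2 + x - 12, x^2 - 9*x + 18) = x - 3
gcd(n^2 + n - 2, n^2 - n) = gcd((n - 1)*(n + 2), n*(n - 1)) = n - 1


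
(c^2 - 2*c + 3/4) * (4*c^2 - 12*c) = 4*c^4 - 20*c^3 + 27*c^2 - 9*c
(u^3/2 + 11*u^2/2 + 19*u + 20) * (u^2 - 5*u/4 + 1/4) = u^5/2 + 39*u^4/8 + 49*u^3/4 - 19*u^2/8 - 81*u/4 + 5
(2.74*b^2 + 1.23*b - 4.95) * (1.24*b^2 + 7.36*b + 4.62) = 3.3976*b^4 + 21.6916*b^3 + 15.5736*b^2 - 30.7494*b - 22.869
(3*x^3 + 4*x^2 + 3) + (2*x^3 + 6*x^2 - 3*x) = 5*x^3 + 10*x^2 - 3*x + 3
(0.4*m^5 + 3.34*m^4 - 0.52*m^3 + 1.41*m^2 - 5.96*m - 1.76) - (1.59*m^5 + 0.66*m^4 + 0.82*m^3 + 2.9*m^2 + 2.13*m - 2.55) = -1.19*m^5 + 2.68*m^4 - 1.34*m^3 - 1.49*m^2 - 8.09*m + 0.79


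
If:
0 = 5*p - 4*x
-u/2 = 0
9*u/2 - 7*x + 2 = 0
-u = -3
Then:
No Solution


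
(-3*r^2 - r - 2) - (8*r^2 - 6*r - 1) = -11*r^2 + 5*r - 1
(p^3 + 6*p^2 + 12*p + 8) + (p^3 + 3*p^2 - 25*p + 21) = 2*p^3 + 9*p^2 - 13*p + 29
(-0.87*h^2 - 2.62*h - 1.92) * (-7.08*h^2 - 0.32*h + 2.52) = 6.1596*h^4 + 18.828*h^3 + 12.2396*h^2 - 5.988*h - 4.8384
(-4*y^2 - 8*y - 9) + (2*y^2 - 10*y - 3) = -2*y^2 - 18*y - 12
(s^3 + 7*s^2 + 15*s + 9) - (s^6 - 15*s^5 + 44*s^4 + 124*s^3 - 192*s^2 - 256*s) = -s^6 + 15*s^5 - 44*s^4 - 123*s^3 + 199*s^2 + 271*s + 9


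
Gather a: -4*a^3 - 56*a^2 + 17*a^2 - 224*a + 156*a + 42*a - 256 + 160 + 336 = -4*a^3 - 39*a^2 - 26*a + 240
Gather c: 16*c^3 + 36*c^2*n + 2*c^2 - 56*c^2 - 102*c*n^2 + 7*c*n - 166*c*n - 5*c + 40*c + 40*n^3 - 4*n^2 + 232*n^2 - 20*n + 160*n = 16*c^3 + c^2*(36*n - 54) + c*(-102*n^2 - 159*n + 35) + 40*n^3 + 228*n^2 + 140*n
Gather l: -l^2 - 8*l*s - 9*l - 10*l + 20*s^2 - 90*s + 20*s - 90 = -l^2 + l*(-8*s - 19) + 20*s^2 - 70*s - 90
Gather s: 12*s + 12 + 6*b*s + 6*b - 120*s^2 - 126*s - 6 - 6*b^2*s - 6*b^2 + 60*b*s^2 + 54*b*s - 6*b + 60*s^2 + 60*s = -6*b^2 + s^2*(60*b - 60) + s*(-6*b^2 + 60*b - 54) + 6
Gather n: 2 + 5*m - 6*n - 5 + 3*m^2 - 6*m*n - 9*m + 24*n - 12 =3*m^2 - 4*m + n*(18 - 6*m) - 15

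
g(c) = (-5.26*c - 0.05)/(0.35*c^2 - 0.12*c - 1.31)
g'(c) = (0.12 - 0.7*c)*(-5.26*c - 0.05)/(0.35*c^2 - 0.12*c - 1.31)^2 - 5.26/(0.35*c^2 - 0.12*c - 1.31) = (1.841*c^2 + 0.035*c + 6.8846)/(0.1225*c^4 - 0.084*c^3 - 0.9026*c^2 + 0.3144*c + 1.7161)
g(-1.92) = 47.71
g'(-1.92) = 306.61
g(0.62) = 2.65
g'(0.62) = 4.87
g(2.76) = -14.21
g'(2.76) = 19.99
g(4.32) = -4.84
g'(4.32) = 1.87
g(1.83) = 27.07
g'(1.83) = 102.62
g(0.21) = 0.87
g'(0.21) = 4.00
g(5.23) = -3.61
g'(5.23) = 0.98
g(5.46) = -3.40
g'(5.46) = 0.86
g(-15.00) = 1.00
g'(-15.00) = 0.07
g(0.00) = 0.04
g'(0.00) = 4.01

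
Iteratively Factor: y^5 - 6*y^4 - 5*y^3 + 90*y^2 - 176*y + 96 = (y + 4)*(y^4 - 10*y^3 + 35*y^2 - 50*y + 24) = (y - 3)*(y + 4)*(y^3 - 7*y^2 + 14*y - 8) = (y - 3)*(y - 2)*(y + 4)*(y^2 - 5*y + 4) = (y - 3)*(y - 2)*(y - 1)*(y + 4)*(y - 4)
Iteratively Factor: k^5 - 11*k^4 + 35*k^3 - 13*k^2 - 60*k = (k - 3)*(k^4 - 8*k^3 + 11*k^2 + 20*k) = (k - 4)*(k - 3)*(k^3 - 4*k^2 - 5*k) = k*(k - 4)*(k - 3)*(k^2 - 4*k - 5) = k*(k - 5)*(k - 4)*(k - 3)*(k + 1)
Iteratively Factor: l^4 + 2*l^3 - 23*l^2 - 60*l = (l)*(l^3 + 2*l^2 - 23*l - 60) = l*(l + 4)*(l^2 - 2*l - 15) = l*(l - 5)*(l + 4)*(l + 3)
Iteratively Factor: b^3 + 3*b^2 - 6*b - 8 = (b - 2)*(b^2 + 5*b + 4) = (b - 2)*(b + 1)*(b + 4)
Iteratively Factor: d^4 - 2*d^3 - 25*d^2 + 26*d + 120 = (d + 2)*(d^3 - 4*d^2 - 17*d + 60) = (d - 5)*(d + 2)*(d^2 + d - 12) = (d - 5)*(d + 2)*(d + 4)*(d - 3)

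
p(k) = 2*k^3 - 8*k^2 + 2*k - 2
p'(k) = 6*k^2 - 16*k + 2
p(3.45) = -8.19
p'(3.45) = 18.22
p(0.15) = -1.87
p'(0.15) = -0.26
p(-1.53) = -30.95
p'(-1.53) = 40.53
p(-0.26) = -3.10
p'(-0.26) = 6.57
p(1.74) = -12.20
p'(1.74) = -7.67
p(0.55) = -2.99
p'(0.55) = -4.98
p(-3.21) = -157.01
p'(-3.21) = 115.18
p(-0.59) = -6.38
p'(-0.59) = 13.53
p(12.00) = 2326.00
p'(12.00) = 674.00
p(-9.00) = -2126.00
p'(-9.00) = 632.00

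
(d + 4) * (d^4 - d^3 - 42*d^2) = d^5 + 3*d^4 - 46*d^3 - 168*d^2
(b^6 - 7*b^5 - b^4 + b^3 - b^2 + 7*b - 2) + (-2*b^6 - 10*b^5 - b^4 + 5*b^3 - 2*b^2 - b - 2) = -b^6 - 17*b^5 - 2*b^4 + 6*b^3 - 3*b^2 + 6*b - 4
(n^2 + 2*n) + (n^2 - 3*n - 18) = 2*n^2 - n - 18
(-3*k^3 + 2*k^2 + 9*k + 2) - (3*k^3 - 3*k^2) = -6*k^3 + 5*k^2 + 9*k + 2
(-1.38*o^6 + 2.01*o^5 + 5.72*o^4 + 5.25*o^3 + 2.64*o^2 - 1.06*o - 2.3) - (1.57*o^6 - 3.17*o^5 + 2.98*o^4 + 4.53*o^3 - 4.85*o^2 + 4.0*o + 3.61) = -2.95*o^6 + 5.18*o^5 + 2.74*o^4 + 0.72*o^3 + 7.49*o^2 - 5.06*o - 5.91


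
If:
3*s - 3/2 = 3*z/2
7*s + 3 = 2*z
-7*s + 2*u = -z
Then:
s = -5/3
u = -11/3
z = -13/3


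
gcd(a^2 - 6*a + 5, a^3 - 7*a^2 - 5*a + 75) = a - 5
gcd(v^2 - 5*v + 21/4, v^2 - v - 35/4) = v - 7/2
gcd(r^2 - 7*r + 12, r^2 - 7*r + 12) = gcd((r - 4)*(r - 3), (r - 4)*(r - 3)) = r^2 - 7*r + 12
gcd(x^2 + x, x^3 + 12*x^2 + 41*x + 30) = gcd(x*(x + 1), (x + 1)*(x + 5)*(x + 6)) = x + 1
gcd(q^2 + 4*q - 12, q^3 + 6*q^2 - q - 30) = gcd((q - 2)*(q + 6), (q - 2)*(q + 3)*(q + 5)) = q - 2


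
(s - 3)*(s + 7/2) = s^2 + s/2 - 21/2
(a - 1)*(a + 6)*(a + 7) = a^3 + 12*a^2 + 29*a - 42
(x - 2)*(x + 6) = x^2 + 4*x - 12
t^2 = t^2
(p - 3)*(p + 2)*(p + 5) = p^3 + 4*p^2 - 11*p - 30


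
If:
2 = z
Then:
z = 2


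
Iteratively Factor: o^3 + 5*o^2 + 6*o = (o)*(o^2 + 5*o + 6) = o*(o + 3)*(o + 2)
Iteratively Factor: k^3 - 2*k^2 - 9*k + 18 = (k - 3)*(k^2 + k - 6) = (k - 3)*(k + 3)*(k - 2)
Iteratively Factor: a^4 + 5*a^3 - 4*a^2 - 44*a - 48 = (a + 4)*(a^3 + a^2 - 8*a - 12) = (a + 2)*(a + 4)*(a^2 - a - 6) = (a - 3)*(a + 2)*(a + 4)*(a + 2)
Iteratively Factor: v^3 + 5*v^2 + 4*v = (v)*(v^2 + 5*v + 4) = v*(v + 4)*(v + 1)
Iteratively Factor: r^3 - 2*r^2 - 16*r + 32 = (r - 4)*(r^2 + 2*r - 8) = (r - 4)*(r - 2)*(r + 4)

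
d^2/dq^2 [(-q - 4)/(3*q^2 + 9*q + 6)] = 2*(-(q + 4)*(2*q + 3)^2 + (3*q + 7)*(q^2 + 3*q + 2))/(3*(q^2 + 3*q + 2)^3)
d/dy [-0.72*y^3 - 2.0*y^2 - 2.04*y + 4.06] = -2.16*y^2 - 4.0*y - 2.04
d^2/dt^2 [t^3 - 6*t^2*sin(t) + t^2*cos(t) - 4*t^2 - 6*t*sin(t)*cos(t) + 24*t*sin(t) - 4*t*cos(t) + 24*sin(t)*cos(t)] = 6*t^2*sin(t) - t^2*cos(t) - 28*t*sin(t) + 12*t*sin(2*t) - 20*t*cos(t) + 6*t - 4*sin(t) - 48*sin(2*t) + 50*cos(t) - 12*cos(2*t) - 8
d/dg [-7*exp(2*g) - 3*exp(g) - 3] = (-14*exp(g) - 3)*exp(g)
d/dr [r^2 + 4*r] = 2*r + 4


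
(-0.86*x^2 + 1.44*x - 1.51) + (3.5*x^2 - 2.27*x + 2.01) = 2.64*x^2 - 0.83*x + 0.5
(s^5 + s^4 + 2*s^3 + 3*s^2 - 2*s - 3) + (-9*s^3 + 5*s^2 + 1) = s^5 + s^4 - 7*s^3 + 8*s^2 - 2*s - 2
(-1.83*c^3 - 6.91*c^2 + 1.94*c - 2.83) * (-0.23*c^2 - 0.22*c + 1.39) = 0.4209*c^5 + 1.9919*c^4 - 1.4697*c^3 - 9.3808*c^2 + 3.3192*c - 3.9337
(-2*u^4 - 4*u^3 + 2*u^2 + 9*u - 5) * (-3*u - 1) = 6*u^5 + 14*u^4 - 2*u^3 - 29*u^2 + 6*u + 5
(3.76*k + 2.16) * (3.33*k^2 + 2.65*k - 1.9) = 12.5208*k^3 + 17.1568*k^2 - 1.42*k - 4.104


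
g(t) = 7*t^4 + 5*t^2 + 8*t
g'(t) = 28*t^3 + 10*t + 8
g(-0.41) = -2.24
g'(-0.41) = 1.97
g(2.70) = 430.06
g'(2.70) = 586.12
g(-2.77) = 428.32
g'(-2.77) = -614.81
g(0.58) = 7.11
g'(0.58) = 19.26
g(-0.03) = -0.24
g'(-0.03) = 7.70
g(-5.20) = 5211.73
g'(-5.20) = -3981.02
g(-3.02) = 603.71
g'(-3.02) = -793.42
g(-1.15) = 9.66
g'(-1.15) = -46.08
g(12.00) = 145968.00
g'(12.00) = 48512.00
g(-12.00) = 145776.00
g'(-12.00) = -48496.00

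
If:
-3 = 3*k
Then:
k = -1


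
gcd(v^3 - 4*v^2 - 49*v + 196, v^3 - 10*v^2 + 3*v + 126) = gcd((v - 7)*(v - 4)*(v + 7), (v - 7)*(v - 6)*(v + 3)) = v - 7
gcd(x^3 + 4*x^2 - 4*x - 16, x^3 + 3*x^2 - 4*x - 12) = x^2 - 4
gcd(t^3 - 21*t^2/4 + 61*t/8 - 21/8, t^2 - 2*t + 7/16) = t - 7/4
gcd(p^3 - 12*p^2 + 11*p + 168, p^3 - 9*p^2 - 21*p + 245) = p - 7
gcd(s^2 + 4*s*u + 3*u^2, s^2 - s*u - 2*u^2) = s + u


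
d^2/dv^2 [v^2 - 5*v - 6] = 2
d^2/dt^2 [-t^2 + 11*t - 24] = -2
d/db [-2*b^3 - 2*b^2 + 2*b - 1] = -6*b^2 - 4*b + 2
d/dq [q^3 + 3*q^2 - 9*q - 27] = 3*q^2 + 6*q - 9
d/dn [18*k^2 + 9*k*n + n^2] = 9*k + 2*n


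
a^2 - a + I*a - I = (a - 1)*(a + I)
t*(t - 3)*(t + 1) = t^3 - 2*t^2 - 3*t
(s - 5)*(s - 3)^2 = s^3 - 11*s^2 + 39*s - 45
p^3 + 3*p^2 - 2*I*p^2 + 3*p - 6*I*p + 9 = (p + 3)*(p - 3*I)*(p + I)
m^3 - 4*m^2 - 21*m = m*(m - 7)*(m + 3)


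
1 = 1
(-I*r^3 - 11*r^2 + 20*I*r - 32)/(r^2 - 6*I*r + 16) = (-I*r^2 - 3*r - 4*I)/(r + 2*I)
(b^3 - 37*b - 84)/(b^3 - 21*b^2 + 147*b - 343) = (b^2 + 7*b + 12)/(b^2 - 14*b + 49)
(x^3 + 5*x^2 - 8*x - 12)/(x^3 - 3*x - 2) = (x + 6)/(x + 1)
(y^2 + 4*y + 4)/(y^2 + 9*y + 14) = (y + 2)/(y + 7)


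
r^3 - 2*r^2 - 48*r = r*(r - 8)*(r + 6)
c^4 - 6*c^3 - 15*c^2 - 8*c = c*(c - 8)*(c + 1)^2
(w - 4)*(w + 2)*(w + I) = w^3 - 2*w^2 + I*w^2 - 8*w - 2*I*w - 8*I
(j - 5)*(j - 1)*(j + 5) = j^3 - j^2 - 25*j + 25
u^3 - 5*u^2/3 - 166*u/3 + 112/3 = (u - 8)*(u - 2/3)*(u + 7)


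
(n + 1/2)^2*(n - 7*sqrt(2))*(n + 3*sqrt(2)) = n^4 - 4*sqrt(2)*n^3 + n^3 - 167*n^2/4 - 4*sqrt(2)*n^2 - 42*n - sqrt(2)*n - 21/2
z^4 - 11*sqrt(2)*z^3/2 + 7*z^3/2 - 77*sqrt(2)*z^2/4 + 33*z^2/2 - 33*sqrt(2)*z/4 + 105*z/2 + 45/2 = (z + 1/2)*(z + 3)*(z - 3*sqrt(2))*(z - 5*sqrt(2)/2)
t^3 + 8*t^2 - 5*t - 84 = (t - 3)*(t + 4)*(t + 7)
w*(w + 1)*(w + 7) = w^3 + 8*w^2 + 7*w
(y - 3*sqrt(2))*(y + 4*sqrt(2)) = y^2 + sqrt(2)*y - 24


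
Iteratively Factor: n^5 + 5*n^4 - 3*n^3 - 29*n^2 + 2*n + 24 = (n - 1)*(n^4 + 6*n^3 + 3*n^2 - 26*n - 24) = (n - 1)*(n + 4)*(n^3 + 2*n^2 - 5*n - 6) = (n - 2)*(n - 1)*(n + 4)*(n^2 + 4*n + 3) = (n - 2)*(n - 1)*(n + 3)*(n + 4)*(n + 1)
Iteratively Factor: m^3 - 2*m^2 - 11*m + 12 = (m - 1)*(m^2 - m - 12) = (m - 4)*(m - 1)*(m + 3)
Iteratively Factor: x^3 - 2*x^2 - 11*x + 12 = (x - 4)*(x^2 + 2*x - 3) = (x - 4)*(x + 3)*(x - 1)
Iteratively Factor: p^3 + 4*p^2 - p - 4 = (p + 1)*(p^2 + 3*p - 4) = (p + 1)*(p + 4)*(p - 1)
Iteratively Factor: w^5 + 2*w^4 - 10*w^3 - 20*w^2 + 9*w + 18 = (w - 3)*(w^4 + 5*w^3 + 5*w^2 - 5*w - 6) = (w - 3)*(w + 1)*(w^3 + 4*w^2 + w - 6) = (w - 3)*(w - 1)*(w + 1)*(w^2 + 5*w + 6) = (w - 3)*(w - 1)*(w + 1)*(w + 2)*(w + 3)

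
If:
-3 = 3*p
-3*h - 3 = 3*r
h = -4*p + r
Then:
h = 3/2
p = -1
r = -5/2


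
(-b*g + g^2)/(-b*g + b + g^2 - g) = g/(g - 1)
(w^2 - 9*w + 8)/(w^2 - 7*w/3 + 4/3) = 3*(w - 8)/(3*w - 4)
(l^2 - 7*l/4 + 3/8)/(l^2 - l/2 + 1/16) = 2*(2*l - 3)/(4*l - 1)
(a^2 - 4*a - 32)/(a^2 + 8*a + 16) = (a - 8)/(a + 4)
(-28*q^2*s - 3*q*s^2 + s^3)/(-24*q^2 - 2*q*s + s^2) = s*(7*q - s)/(6*q - s)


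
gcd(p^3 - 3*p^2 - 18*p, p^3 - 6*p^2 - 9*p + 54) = p^2 - 3*p - 18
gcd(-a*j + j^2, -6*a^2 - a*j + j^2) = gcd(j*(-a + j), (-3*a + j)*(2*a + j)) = 1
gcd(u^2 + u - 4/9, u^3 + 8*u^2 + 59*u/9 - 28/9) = u^2 + u - 4/9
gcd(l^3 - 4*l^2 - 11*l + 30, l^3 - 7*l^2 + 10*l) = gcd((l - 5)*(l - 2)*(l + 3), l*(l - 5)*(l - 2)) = l^2 - 7*l + 10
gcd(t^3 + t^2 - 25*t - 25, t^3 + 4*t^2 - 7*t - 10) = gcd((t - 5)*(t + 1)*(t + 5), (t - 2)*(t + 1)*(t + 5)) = t^2 + 6*t + 5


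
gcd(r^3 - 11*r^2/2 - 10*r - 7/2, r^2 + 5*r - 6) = 1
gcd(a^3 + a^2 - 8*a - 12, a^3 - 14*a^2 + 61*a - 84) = a - 3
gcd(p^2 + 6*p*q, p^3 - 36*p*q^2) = p^2 + 6*p*q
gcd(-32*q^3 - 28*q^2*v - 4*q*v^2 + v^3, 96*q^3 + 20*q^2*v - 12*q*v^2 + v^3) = 16*q^2 + 6*q*v - v^2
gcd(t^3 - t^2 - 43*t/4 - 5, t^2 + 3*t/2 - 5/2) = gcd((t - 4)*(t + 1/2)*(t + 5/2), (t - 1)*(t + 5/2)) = t + 5/2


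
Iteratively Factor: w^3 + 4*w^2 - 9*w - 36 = (w + 3)*(w^2 + w - 12) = (w - 3)*(w + 3)*(w + 4)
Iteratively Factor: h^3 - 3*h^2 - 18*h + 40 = (h - 5)*(h^2 + 2*h - 8) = (h - 5)*(h + 4)*(h - 2)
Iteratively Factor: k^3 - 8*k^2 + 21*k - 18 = (k - 3)*(k^2 - 5*k + 6) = (k - 3)*(k - 2)*(k - 3)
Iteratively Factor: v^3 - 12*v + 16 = (v - 2)*(v^2 + 2*v - 8) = (v - 2)*(v + 4)*(v - 2)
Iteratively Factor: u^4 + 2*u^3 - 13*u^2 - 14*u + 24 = (u + 2)*(u^3 - 13*u + 12) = (u - 3)*(u + 2)*(u^2 + 3*u - 4) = (u - 3)*(u - 1)*(u + 2)*(u + 4)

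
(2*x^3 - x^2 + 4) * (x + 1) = 2*x^4 + x^3 - x^2 + 4*x + 4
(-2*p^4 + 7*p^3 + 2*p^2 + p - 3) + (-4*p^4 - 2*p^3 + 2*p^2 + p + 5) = -6*p^4 + 5*p^3 + 4*p^2 + 2*p + 2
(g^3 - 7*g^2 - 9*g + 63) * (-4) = -4*g^3 + 28*g^2 + 36*g - 252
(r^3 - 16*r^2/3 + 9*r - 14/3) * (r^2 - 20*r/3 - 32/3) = r^5 - 12*r^4 + 305*r^3/9 - 70*r^2/9 - 584*r/9 + 448/9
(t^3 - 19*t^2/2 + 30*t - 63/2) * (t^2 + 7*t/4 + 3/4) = t^5 - 31*t^4/4 + 113*t^3/8 + 111*t^2/8 - 261*t/8 - 189/8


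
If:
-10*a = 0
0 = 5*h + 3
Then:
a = 0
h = -3/5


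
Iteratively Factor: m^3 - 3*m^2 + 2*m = (m - 1)*(m^2 - 2*m) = m*(m - 1)*(m - 2)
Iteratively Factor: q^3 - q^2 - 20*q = (q)*(q^2 - q - 20) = q*(q + 4)*(q - 5)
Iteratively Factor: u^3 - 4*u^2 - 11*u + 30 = (u - 2)*(u^2 - 2*u - 15) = (u - 2)*(u + 3)*(u - 5)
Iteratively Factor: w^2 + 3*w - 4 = (w - 1)*(w + 4)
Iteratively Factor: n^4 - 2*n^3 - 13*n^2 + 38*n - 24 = (n + 4)*(n^3 - 6*n^2 + 11*n - 6) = (n - 3)*(n + 4)*(n^2 - 3*n + 2) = (n - 3)*(n - 1)*(n + 4)*(n - 2)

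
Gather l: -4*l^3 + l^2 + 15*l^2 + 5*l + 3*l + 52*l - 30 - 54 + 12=-4*l^3 + 16*l^2 + 60*l - 72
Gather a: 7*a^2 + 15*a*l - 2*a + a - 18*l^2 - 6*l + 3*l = 7*a^2 + a*(15*l - 1) - 18*l^2 - 3*l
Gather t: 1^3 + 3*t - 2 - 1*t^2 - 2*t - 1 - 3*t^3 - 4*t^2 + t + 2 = -3*t^3 - 5*t^2 + 2*t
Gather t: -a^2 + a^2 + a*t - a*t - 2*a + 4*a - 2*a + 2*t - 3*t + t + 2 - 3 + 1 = 0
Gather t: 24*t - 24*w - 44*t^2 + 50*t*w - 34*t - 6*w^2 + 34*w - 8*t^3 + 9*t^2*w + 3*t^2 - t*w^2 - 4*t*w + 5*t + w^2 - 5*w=-8*t^3 + t^2*(9*w - 41) + t*(-w^2 + 46*w - 5) - 5*w^2 + 5*w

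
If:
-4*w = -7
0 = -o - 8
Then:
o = -8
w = 7/4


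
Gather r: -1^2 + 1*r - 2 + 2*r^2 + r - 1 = 2*r^2 + 2*r - 4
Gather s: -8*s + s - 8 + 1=-7*s - 7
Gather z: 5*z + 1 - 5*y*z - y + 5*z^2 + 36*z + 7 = -y + 5*z^2 + z*(41 - 5*y) + 8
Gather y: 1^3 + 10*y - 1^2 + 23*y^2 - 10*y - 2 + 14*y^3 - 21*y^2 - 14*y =14*y^3 + 2*y^2 - 14*y - 2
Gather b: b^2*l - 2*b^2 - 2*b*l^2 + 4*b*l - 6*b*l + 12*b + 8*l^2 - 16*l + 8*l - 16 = b^2*(l - 2) + b*(-2*l^2 - 2*l + 12) + 8*l^2 - 8*l - 16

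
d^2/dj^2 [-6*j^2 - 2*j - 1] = -12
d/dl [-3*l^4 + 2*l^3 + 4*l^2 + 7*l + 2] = -12*l^3 + 6*l^2 + 8*l + 7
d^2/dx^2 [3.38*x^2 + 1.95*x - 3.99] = 6.76000000000000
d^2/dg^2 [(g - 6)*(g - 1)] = 2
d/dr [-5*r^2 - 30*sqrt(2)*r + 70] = -10*r - 30*sqrt(2)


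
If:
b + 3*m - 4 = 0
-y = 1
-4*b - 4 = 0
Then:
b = -1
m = 5/3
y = -1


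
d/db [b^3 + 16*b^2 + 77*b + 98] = 3*b^2 + 32*b + 77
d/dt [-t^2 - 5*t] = -2*t - 5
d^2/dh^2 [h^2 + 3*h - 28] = 2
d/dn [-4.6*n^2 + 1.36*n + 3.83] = 1.36 - 9.2*n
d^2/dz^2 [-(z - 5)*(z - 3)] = -2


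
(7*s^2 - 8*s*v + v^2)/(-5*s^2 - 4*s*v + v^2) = (-7*s^2 + 8*s*v - v^2)/(5*s^2 + 4*s*v - v^2)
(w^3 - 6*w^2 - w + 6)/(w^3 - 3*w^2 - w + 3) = (w - 6)/(w - 3)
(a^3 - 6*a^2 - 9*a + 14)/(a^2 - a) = a - 5 - 14/a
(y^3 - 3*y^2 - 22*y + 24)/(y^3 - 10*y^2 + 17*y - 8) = (y^2 - 2*y - 24)/(y^2 - 9*y + 8)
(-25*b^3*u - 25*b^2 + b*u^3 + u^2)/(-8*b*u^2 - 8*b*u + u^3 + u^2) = (25*b^3*u + 25*b^2 - b*u^3 - u^2)/(u*(8*b*u + 8*b - u^2 - u))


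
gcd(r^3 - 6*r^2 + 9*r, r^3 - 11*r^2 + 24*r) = r^2 - 3*r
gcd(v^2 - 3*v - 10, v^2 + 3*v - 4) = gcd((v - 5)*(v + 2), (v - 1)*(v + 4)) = 1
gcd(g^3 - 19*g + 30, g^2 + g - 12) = g - 3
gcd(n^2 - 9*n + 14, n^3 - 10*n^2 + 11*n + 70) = n - 7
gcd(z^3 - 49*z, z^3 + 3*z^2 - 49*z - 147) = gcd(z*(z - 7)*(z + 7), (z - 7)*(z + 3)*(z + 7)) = z^2 - 49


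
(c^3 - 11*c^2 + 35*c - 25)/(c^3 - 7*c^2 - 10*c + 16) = (c^2 - 10*c + 25)/(c^2 - 6*c - 16)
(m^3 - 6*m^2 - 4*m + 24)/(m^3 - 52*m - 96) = (m^2 - 8*m + 12)/(m^2 - 2*m - 48)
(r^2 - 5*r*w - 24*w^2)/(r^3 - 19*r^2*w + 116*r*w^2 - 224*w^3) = (r + 3*w)/(r^2 - 11*r*w + 28*w^2)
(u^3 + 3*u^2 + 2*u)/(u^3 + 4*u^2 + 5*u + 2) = u/(u + 1)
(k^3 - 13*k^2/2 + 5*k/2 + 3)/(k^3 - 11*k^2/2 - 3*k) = (k - 1)/k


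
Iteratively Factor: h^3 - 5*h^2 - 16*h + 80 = (h - 5)*(h^2 - 16) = (h - 5)*(h - 4)*(h + 4)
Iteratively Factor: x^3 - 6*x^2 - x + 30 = (x - 3)*(x^2 - 3*x - 10) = (x - 5)*(x - 3)*(x + 2)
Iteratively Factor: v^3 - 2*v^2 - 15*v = (v + 3)*(v^2 - 5*v) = v*(v + 3)*(v - 5)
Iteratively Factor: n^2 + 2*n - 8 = (n + 4)*(n - 2)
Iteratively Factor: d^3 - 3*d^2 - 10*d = (d + 2)*(d^2 - 5*d) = d*(d + 2)*(d - 5)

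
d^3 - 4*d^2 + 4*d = d*(d - 2)^2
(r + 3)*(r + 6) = r^2 + 9*r + 18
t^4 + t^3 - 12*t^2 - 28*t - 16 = (t - 4)*(t + 1)*(t + 2)^2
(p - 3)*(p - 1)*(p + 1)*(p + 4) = p^4 + p^3 - 13*p^2 - p + 12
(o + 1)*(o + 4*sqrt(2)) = o^2 + o + 4*sqrt(2)*o + 4*sqrt(2)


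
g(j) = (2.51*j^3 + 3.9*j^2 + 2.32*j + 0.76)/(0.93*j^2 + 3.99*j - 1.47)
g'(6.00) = 2.35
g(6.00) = 12.46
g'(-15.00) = 2.34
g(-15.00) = -51.56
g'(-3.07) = -12.92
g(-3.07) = 8.52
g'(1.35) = 1.19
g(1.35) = 3.06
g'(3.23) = 2.03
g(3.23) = 6.32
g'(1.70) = 1.50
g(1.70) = 3.54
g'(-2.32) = -4.48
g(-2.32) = 2.62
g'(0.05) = -4.40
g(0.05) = -0.70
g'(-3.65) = -36.76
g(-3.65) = 21.35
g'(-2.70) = -7.53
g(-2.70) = 4.85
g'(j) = (-1.86*j - 3.99)*(2.51*j^3 + 3.9*j^2 + 2.32*j + 0.76)/(0.93*j^2 + 3.99*j - 1.47)^2 + (7.53*j^2 + 7.8*j + 2.32)/(0.93*j^2 + 3.99*j - 1.47) = (2.3343*j^4 + 20.0298*j^3 + 2.3343*j^2 - 12.8796*j - 6.4428)/(0.8649*j^4 + 7.4214*j^3 + 13.1859*j^2 - 11.7306*j + 2.1609)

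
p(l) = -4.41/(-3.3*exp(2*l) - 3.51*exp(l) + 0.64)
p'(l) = -4.41*(6.6*exp(2*l) + 3.51*exp(l))/(-3.3*exp(2*l) - 3.51*exp(l) + 0.64)^2 = (-29.106*exp(l) - 15.4791)*exp(l)/(3.3*exp(2*l) + 3.51*exp(l) - 0.64)^2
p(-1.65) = 28.30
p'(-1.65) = -166.67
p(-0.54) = 1.75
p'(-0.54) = -2.96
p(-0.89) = 3.25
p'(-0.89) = -6.11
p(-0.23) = 1.04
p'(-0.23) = -1.71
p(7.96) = 0.00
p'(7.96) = -0.00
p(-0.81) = 2.80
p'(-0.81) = -5.10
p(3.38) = 0.00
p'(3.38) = -0.00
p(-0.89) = 3.25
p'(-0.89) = -6.11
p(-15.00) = -6.89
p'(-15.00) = 0.00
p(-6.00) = -6.99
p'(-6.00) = -0.10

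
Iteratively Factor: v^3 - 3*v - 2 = (v + 1)*(v^2 - v - 2) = (v - 2)*(v + 1)*(v + 1)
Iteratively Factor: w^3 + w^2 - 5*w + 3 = (w - 1)*(w^2 + 2*w - 3) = (w - 1)*(w + 3)*(w - 1)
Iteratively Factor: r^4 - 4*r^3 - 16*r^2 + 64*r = (r - 4)*(r^3 - 16*r) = r*(r - 4)*(r^2 - 16) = r*(r - 4)*(r + 4)*(r - 4)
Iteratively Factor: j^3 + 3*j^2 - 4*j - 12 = (j + 2)*(j^2 + j - 6) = (j - 2)*(j + 2)*(j + 3)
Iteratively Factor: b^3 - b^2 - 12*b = (b)*(b^2 - b - 12) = b*(b - 4)*(b + 3)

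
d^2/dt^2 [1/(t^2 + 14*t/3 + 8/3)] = 6*(-9*t^2 - 42*t + 4*(3*t + 7)^2 - 24)/(3*t^2 + 14*t + 8)^3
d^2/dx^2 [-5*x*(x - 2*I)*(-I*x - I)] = 30*I*x + 20 + 10*I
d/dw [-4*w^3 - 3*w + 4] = -12*w^2 - 3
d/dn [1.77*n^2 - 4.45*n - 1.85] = 3.54*n - 4.45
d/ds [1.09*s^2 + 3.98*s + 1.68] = 2.18*s + 3.98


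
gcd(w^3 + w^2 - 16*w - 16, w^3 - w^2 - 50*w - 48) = w + 1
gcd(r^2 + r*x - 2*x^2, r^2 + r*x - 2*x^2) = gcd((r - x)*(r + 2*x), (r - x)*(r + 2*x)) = -r^2 - r*x + 2*x^2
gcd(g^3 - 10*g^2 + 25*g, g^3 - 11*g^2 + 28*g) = g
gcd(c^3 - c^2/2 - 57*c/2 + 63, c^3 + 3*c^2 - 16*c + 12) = c + 6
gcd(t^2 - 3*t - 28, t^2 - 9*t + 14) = t - 7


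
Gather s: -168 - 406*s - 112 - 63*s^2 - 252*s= -63*s^2 - 658*s - 280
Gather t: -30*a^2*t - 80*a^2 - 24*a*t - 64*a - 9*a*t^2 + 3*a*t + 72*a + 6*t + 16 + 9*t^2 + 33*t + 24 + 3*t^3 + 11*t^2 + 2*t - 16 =-80*a^2 + 8*a + 3*t^3 + t^2*(20 - 9*a) + t*(-30*a^2 - 21*a + 41) + 24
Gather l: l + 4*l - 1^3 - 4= 5*l - 5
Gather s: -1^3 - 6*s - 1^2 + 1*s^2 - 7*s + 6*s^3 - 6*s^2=6*s^3 - 5*s^2 - 13*s - 2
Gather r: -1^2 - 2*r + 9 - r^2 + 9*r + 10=-r^2 + 7*r + 18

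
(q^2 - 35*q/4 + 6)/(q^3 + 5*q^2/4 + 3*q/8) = 2*(4*q^2 - 35*q + 24)/(q*(8*q^2 + 10*q + 3))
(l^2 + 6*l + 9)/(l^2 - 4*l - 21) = (l + 3)/(l - 7)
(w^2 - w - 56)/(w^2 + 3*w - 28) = (w - 8)/(w - 4)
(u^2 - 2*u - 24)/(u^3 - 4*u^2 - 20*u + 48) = 1/(u - 2)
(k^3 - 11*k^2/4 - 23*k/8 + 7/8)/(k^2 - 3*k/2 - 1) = (-8*k^3 + 22*k^2 + 23*k - 7)/(4*(-2*k^2 + 3*k + 2))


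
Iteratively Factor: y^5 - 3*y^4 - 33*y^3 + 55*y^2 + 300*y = (y + 4)*(y^4 - 7*y^3 - 5*y^2 + 75*y) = (y - 5)*(y + 4)*(y^3 - 2*y^2 - 15*y) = y*(y - 5)*(y + 4)*(y^2 - 2*y - 15) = y*(y - 5)*(y + 3)*(y + 4)*(y - 5)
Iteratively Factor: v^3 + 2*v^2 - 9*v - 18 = (v - 3)*(v^2 + 5*v + 6) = (v - 3)*(v + 2)*(v + 3)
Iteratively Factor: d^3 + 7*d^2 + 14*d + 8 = (d + 4)*(d^2 + 3*d + 2) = (d + 2)*(d + 4)*(d + 1)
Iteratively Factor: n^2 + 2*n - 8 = (n + 4)*(n - 2)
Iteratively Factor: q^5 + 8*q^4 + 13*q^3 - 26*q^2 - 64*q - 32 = (q + 1)*(q^4 + 7*q^3 + 6*q^2 - 32*q - 32) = (q + 1)*(q + 4)*(q^3 + 3*q^2 - 6*q - 8) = (q - 2)*(q + 1)*(q + 4)*(q^2 + 5*q + 4) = (q - 2)*(q + 1)*(q + 4)^2*(q + 1)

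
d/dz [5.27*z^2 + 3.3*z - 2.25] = 10.54*z + 3.3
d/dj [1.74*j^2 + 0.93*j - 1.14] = 3.48*j + 0.93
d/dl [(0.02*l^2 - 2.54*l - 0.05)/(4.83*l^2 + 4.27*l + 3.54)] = (12.3536*l^2 + 0.624600000000001*l - 8.7781)/(23.3289*l^4 + 41.2482*l^3 + 52.4293*l^2 + 30.2316*l + 12.5316)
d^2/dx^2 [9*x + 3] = 0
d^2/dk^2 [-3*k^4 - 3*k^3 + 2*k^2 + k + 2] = -36*k^2 - 18*k + 4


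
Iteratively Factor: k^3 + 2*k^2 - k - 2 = (k - 1)*(k^2 + 3*k + 2) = (k - 1)*(k + 2)*(k + 1)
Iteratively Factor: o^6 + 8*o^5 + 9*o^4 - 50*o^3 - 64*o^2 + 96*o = (o - 2)*(o^5 + 10*o^4 + 29*o^3 + 8*o^2 - 48*o) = (o - 2)*(o + 4)*(o^4 + 6*o^3 + 5*o^2 - 12*o) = (o - 2)*(o + 4)^2*(o^3 + 2*o^2 - 3*o) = (o - 2)*(o - 1)*(o + 4)^2*(o^2 + 3*o) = (o - 2)*(o - 1)*(o + 3)*(o + 4)^2*(o)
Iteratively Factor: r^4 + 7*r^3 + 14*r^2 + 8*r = (r + 1)*(r^3 + 6*r^2 + 8*r) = r*(r + 1)*(r^2 + 6*r + 8) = r*(r + 1)*(r + 2)*(r + 4)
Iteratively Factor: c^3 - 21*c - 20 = (c - 5)*(c^2 + 5*c + 4) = (c - 5)*(c + 1)*(c + 4)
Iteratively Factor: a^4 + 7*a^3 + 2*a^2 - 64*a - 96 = (a + 2)*(a^3 + 5*a^2 - 8*a - 48) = (a + 2)*(a + 4)*(a^2 + a - 12) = (a + 2)*(a + 4)^2*(a - 3)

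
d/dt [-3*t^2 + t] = 1 - 6*t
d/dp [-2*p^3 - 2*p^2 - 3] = 2*p*(-3*p - 2)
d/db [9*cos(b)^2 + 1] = -9*sin(2*b)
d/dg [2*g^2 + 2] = 4*g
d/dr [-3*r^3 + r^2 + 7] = r*(2 - 9*r)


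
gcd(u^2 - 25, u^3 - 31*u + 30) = u - 5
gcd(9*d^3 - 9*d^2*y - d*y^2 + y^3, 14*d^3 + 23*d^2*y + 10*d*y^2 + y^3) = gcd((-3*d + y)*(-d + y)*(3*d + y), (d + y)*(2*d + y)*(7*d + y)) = 1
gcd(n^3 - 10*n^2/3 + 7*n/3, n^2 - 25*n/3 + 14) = n - 7/3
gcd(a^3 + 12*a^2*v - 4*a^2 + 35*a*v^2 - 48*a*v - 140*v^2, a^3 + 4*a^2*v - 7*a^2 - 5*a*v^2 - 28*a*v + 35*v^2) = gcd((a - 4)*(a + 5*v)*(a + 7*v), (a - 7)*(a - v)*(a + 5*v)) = a + 5*v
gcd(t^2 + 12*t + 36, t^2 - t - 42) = t + 6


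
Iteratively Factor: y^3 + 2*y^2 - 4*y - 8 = (y + 2)*(y^2 - 4) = (y + 2)^2*(y - 2)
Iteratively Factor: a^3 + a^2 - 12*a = (a)*(a^2 + a - 12) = a*(a - 3)*(a + 4)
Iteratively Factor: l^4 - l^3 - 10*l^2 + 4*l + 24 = (l - 3)*(l^3 + 2*l^2 - 4*l - 8) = (l - 3)*(l + 2)*(l^2 - 4) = (l - 3)*(l - 2)*(l + 2)*(l + 2)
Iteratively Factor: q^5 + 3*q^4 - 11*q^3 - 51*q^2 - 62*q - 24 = (q + 1)*(q^4 + 2*q^3 - 13*q^2 - 38*q - 24) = (q - 4)*(q + 1)*(q^3 + 6*q^2 + 11*q + 6) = (q - 4)*(q + 1)*(q + 3)*(q^2 + 3*q + 2) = (q - 4)*(q + 1)^2*(q + 3)*(q + 2)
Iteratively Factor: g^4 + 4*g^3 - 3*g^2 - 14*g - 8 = (g + 4)*(g^3 - 3*g - 2) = (g - 2)*(g + 4)*(g^2 + 2*g + 1) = (g - 2)*(g + 1)*(g + 4)*(g + 1)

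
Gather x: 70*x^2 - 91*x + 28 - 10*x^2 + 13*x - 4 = 60*x^2 - 78*x + 24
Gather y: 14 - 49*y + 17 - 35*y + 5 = 36 - 84*y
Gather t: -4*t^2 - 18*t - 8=-4*t^2 - 18*t - 8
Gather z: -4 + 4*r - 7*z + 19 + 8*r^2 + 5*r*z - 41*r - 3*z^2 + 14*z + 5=8*r^2 - 37*r - 3*z^2 + z*(5*r + 7) + 20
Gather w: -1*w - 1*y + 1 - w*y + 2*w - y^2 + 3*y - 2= w*(1 - y) - y^2 + 2*y - 1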